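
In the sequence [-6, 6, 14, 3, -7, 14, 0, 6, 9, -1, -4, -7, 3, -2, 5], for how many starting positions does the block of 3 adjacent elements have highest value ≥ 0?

(-6, 6, 14) → max 14  ≥ 0 ✓
(6, 14, 3) → max 14  ≥ 0 ✓
(14, 3, -7) → max 14  ≥ 0 ✓
(3, -7, 14) → max 14  ≥ 0 ✓
(-7, 14, 0) → max 14  ≥ 0 ✓
(14, 0, 6) → max 14  ≥ 0 ✓
(0, 6, 9) → max 9  ≥ 0 ✓
(6, 9, -1) → max 9  ≥ 0 ✓
(9, -1, -4) → max 9  ≥ 0 ✓
(-1, -4, -7) → max -1
(-4, -7, 3) → max 3  ≥ 0 ✓
(-7, 3, -2) → max 3  ≥ 0 ✓
(3, -2, 5) → max 5  ≥ 0 ✓
12 windows satisfy the condition.

12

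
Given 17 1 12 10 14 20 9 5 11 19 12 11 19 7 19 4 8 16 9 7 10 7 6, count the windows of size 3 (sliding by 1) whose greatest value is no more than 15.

17 1 12 → max 17
1 12 10 → max 12  ≤ 15 ✓
12 10 14 → max 14  ≤ 15 ✓
10 14 20 → max 20
14 20 9 → max 20
20 9 5 → max 20
9 5 11 → max 11  ≤ 15 ✓
5 11 19 → max 19
11 19 12 → max 19
19 12 11 → max 19
12 11 19 → max 19
11 19 7 → max 19
19 7 19 → max 19
7 19 4 → max 19
19 4 8 → max 19
4 8 16 → max 16
8 16 9 → max 16
16 9 7 → max 16
9 7 10 → max 10  ≤ 15 ✓
7 10 7 → max 10  ≤ 15 ✓
10 7 6 → max 10  ≤ 15 ✓
6 windows satisfy the condition.

6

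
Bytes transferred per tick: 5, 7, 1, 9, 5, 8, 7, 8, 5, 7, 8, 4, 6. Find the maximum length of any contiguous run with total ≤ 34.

[5] sum 5 len 1
[5, 7] sum 12 len 2
[5, 7, 1] sum 13 len 3
[5, 7, 1, 9] sum 22 len 4
[5, 7, 1, 9, 5] sum 27 len 5
[7, 1, 9, 5, 8] sum 30 len 5
[1, 9, 5, 8, 7] sum 30 len 5
[5, 8, 7, 8] sum 28 len 4
[5, 8, 7, 8, 5] sum 33 len 5
[7, 8, 5, 7] sum 27 len 4
[8, 5, 7, 8] sum 28 len 4
[8, 5, 7, 8, 4] sum 32 len 5
[5, 7, 8, 4, 6] sum 30 len 5
Longest length seen: 5.

5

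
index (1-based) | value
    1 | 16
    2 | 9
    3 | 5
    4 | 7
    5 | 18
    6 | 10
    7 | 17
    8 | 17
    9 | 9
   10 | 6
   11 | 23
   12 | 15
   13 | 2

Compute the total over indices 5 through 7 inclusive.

Elements at indices 5..7: 18, 10, 17
sum(18, 10, 17) = 45

45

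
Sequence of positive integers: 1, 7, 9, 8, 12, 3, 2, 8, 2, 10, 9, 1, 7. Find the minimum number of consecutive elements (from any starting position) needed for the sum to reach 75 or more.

Extend right; whenever the sum reaches 75, record the length and shrink from the left:
add 1: running sum 1 < 75
add 7: running sum 8 < 75
add 9: running sum 17 < 75
add 8: running sum 25 < 75
add 12: running sum 37 < 75
add 3: running sum 40 < 75
add 2: running sum 42 < 75
add 8: running sum 50 < 75
add 2: running sum 52 < 75
add 10: running sum 62 < 75
add 9: running sum 71 < 75
add 1: running sum 72 < 75
add 7: shortest ending here [7, 9, 8, 12, 3, 2, 8, 2, 10, 9, 1, 7] sum 78, len 12
Shortest qualifying length: 12.

12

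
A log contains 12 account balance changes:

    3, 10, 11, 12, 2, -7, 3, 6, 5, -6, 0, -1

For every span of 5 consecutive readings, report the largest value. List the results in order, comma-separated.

Sliding a size-5 window across the 12 values:
3 10 11 12 2 → max 12
10 11 12 2 -7 → max 12
11 12 2 -7 3 → max 12
12 2 -7 3 6 → max 12
2 -7 3 6 5 → max 6
-7 3 6 5 -6 → max 6
3 6 5 -6 0 → max 6
6 5 -6 0 -1 → max 6

12, 12, 12, 12, 6, 6, 6, 6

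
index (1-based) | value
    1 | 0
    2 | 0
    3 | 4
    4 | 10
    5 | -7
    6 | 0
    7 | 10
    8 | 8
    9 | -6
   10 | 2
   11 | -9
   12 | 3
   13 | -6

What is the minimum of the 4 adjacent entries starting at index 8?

Elements at indices 8..11: 8, -6, 2, -9
min(8, -6, 2, -9) = -9

-9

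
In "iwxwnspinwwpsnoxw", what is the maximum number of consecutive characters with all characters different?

6

[i] len 1
[i, w] len 2
[i, w, x] len 3
[x, w] len 2
[x, w, n] len 3
[x, w, n, s] len 4
[x, w, n, s, p] len 5
[x, w, n, s, p, i] len 6
[s, p, i, n] len 4
[s, p, i, n, w] len 5
[w] len 1
[w, p] len 2
[w, p, s] len 3
[w, p, s, n] len 4
[w, p, s, n, o] len 5
[w, p, s, n, o, x] len 6
[p, s, n, o, x, w] len 6
Longest all-distinct length: 6.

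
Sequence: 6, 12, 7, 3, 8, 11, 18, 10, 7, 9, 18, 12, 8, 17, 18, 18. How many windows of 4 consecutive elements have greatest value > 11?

12

[6, 12, 7, 3] → max 12  > 11 ✓
[12, 7, 3, 8] → max 12  > 11 ✓
[7, 3, 8, 11] → max 11
[3, 8, 11, 18] → max 18  > 11 ✓
[8, 11, 18, 10] → max 18  > 11 ✓
[11, 18, 10, 7] → max 18  > 11 ✓
[18, 10, 7, 9] → max 18  > 11 ✓
[10, 7, 9, 18] → max 18  > 11 ✓
[7, 9, 18, 12] → max 18  > 11 ✓
[9, 18, 12, 8] → max 18  > 11 ✓
[18, 12, 8, 17] → max 18  > 11 ✓
[12, 8, 17, 18] → max 18  > 11 ✓
[8, 17, 18, 18] → max 18  > 11 ✓
12 windows satisfy the condition.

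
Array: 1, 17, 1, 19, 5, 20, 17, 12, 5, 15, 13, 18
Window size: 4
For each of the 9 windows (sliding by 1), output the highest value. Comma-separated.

19, 19, 20, 20, 20, 20, 17, 15, 18

1 17 1 19 → max 19
17 1 19 5 → max 19
1 19 5 20 → max 20
19 5 20 17 → max 20
5 20 17 12 → max 20
20 17 12 5 → max 20
17 12 5 15 → max 17
12 5 15 13 → max 15
5 15 13 18 → max 18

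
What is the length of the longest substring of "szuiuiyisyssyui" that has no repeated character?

[s] len 1
[s, z] len 2
[s, z, u] len 3
[s, z, u, i] len 4
[i, u] len 2
[u, i] len 2
[u, i, y] len 3
[y, i] len 2
[y, i, s] len 3
[i, s, y] len 3
[y, s] len 2
[s] len 1
[s, y] len 2
[s, y, u] len 3
[s, y, u, i] len 4
Longest all-distinct length: 4.

4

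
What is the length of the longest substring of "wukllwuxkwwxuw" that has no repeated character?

5

add w: [w] len 1
add u: [w, u] len 2
add k: [w, u, k] len 3
add l: [w, u, k, l] len 4
add l (repeat l, move left end past it): [l] len 1
add w: [l, w] len 2
add u: [l, w, u] len 3
add x: [l, w, u, x] len 4
add k: [l, w, u, x, k] len 5
add w (repeat w, move left end past it): [u, x, k, w] len 4
add w (repeat w, move left end past it): [w] len 1
add x: [w, x] len 2
add u: [w, x, u] len 3
add w (repeat w, move left end past it): [x, u, w] len 3
Longest all-distinct length: 5.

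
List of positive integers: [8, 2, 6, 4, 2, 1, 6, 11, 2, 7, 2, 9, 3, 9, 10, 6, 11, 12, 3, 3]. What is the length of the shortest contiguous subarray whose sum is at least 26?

add 8: running sum 8 < 26
add 2: running sum 10 < 26
add 6: running sum 16 < 26
add 4: running sum 20 < 26
add 2: running sum 22 < 26
add 1: running sum 23 < 26
add 6: shortest ending here [8, 2, 6, 4, 2, 1, 6] sum 29, len 7
add 11: shortest ending here [6, 4, 2, 1, 6, 11] sum 30, len 6
add 2: shortest ending here [4, 2, 1, 6, 11, 2] sum 26, len 6
add 7: shortest ending here [6, 11, 2, 7] sum 26, len 4
add 2: shortest ending here [6, 11, 2, 7, 2] sum 28, len 5
add 9: shortest ending here [11, 2, 7, 2, 9] sum 31, len 5
add 3: shortest ending here [11, 2, 7, 2, 9, 3] sum 34, len 6
add 9: shortest ending here [7, 2, 9, 3, 9] sum 30, len 5
add 10: shortest ending here [9, 3, 9, 10] sum 31, len 4
add 6: shortest ending here [3, 9, 10, 6] sum 28, len 4
add 11: shortest ending here [10, 6, 11] sum 27, len 3
add 12: shortest ending here [6, 11, 12] sum 29, len 3
add 3: shortest ending here [11, 12, 3] sum 26, len 3
add 3: shortest ending here [11, 12, 3, 3] sum 29, len 4
Shortest qualifying length: 3.

3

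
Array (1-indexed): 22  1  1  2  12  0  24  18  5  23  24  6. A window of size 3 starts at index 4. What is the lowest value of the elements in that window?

0

Elements at indices 4..6: 2, 12, 0
min(2, 12, 0) = 0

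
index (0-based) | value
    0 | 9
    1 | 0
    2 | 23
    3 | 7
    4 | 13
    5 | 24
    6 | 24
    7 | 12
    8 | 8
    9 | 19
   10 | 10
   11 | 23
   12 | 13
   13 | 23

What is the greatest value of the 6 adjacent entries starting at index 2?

Elements at indices 2..7: 23, 7, 13, 24, 24, 12
max(23, 7, 13, 24, 24, 12) = 24

24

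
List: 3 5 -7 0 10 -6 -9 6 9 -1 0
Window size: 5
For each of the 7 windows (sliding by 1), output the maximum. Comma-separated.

10, 10, 10, 10, 10, 9, 9

(3, 5, -7, 0, 10) → max 10
(5, -7, 0, 10, -6) → max 10
(-7, 0, 10, -6, -9) → max 10
(0, 10, -6, -9, 6) → max 10
(10, -6, -9, 6, 9) → max 10
(-6, -9, 6, 9, -1) → max 9
(-9, 6, 9, -1, 0) → max 9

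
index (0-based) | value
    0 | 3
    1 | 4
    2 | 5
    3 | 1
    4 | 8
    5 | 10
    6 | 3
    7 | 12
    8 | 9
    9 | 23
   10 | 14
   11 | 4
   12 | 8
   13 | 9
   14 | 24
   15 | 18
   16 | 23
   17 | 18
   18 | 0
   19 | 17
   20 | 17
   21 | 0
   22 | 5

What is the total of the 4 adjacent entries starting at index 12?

59

Elements at indices 12..15: 8, 9, 24, 18
sum(8, 9, 24, 18) = 59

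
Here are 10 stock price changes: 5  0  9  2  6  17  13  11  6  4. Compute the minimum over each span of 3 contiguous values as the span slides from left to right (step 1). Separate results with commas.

0, 0, 2, 2, 6, 11, 6, 4

[5, 0, 9] → min 0
[0, 9, 2] → min 0
[9, 2, 6] → min 2
[2, 6, 17] → min 2
[6, 17, 13] → min 6
[17, 13, 11] → min 11
[13, 11, 6] → min 6
[11, 6, 4] → min 4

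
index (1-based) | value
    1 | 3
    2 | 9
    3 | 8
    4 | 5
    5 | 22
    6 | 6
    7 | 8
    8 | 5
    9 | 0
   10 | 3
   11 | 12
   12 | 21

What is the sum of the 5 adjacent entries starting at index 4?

Elements at indices 4..8: 5, 22, 6, 8, 5
sum(5, 22, 6, 8, 5) = 46

46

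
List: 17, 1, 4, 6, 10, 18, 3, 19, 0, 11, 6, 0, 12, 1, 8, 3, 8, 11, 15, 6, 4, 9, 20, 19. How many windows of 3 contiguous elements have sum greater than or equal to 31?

[17, 1, 4] → sum 22
[1, 4, 6] → sum 11
[4, 6, 10] → sum 20
[6, 10, 18] → sum 34  ≥ 31 ✓
[10, 18, 3] → sum 31  ≥ 31 ✓
[18, 3, 19] → sum 40  ≥ 31 ✓
[3, 19, 0] → sum 22
[19, 0, 11] → sum 30
[0, 11, 6] → sum 17
[11, 6, 0] → sum 17
[6, 0, 12] → sum 18
[0, 12, 1] → sum 13
[12, 1, 8] → sum 21
[1, 8, 3] → sum 12
[8, 3, 8] → sum 19
[3, 8, 11] → sum 22
[8, 11, 15] → sum 34  ≥ 31 ✓
[11, 15, 6] → sum 32  ≥ 31 ✓
[15, 6, 4] → sum 25
[6, 4, 9] → sum 19
[4, 9, 20] → sum 33  ≥ 31 ✓
[9, 20, 19] → sum 48  ≥ 31 ✓
7 windows satisfy the condition.

7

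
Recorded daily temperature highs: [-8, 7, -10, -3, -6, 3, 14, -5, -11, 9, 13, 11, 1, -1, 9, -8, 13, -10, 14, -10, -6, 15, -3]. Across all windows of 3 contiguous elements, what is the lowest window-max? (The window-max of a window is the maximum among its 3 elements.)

-3

[-8, 7, -10] → max 7
[7, -10, -3] → max 7
[-10, -3, -6] → max -3
[-3, -6, 3] → max 3
[-6, 3, 14] → max 14
[3, 14, -5] → max 14
[14, -5, -11] → max 14
[-5, -11, 9] → max 9
[-11, 9, 13] → max 13
[9, 13, 11] → max 13
[13, 11, 1] → max 13
[11, 1, -1] → max 11
[1, -1, 9] → max 9
[-1, 9, -8] → max 9
[9, -8, 13] → max 13
[-8, 13, -10] → max 13
[13, -10, 14] → max 14
[-10, 14, -10] → max 14
[14, -10, -6] → max 14
[-10, -6, 15] → max 15
[-6, 15, -3] → max 15
Lowest of these is -3.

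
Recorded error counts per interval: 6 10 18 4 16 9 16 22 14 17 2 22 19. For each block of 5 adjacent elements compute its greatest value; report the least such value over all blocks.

Each size-5 window and its max:
[6, 10, 18, 4, 16] → max 18
[10, 18, 4, 16, 9] → max 18
[18, 4, 16, 9, 16] → max 18
[4, 16, 9, 16, 22] → max 22
[16, 9, 16, 22, 14] → max 22
[9, 16, 22, 14, 17] → max 22
[16, 22, 14, 17, 2] → max 22
[22, 14, 17, 2, 22] → max 22
[14, 17, 2, 22, 19] → max 22
Least of these is 18.

18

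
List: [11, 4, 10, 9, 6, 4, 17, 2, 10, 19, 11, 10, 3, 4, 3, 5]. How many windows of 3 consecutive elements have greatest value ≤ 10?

6

11 4 10 → max 11
4 10 9 → max 10  ≤ 10 ✓
10 9 6 → max 10  ≤ 10 ✓
9 6 4 → max 9  ≤ 10 ✓
6 4 17 → max 17
4 17 2 → max 17
17 2 10 → max 17
2 10 19 → max 19
10 19 11 → max 19
19 11 10 → max 19
11 10 3 → max 11
10 3 4 → max 10  ≤ 10 ✓
3 4 3 → max 4  ≤ 10 ✓
4 3 5 → max 5  ≤ 10 ✓
6 windows satisfy the condition.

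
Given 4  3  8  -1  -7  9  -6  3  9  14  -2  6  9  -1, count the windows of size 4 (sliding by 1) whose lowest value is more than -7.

[4, 3, 8, -1] → min -1  > -7 ✓
[3, 8, -1, -7] → min -7
[8, -1, -7, 9] → min -7
[-1, -7, 9, -6] → min -7
[-7, 9, -6, 3] → min -7
[9, -6, 3, 9] → min -6  > -7 ✓
[-6, 3, 9, 14] → min -6  > -7 ✓
[3, 9, 14, -2] → min -2  > -7 ✓
[9, 14, -2, 6] → min -2  > -7 ✓
[14, -2, 6, 9] → min -2  > -7 ✓
[-2, 6, 9, -1] → min -2  > -7 ✓
7 windows satisfy the condition.

7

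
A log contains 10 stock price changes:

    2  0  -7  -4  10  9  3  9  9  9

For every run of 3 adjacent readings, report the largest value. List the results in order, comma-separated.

2, 0, 10, 10, 10, 9, 9, 9

Sliding a size-3 window across the 10 values:
2 0 -7 → max 2
0 -7 -4 → max 0
-7 -4 10 → max 10
-4 10 9 → max 10
10 9 3 → max 10
9 3 9 → max 9
3 9 9 → max 9
9 9 9 → max 9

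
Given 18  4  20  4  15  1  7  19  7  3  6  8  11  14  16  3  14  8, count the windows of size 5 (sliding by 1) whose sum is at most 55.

18 4 20 4 15 → sum 61
4 20 4 15 1 → sum 44  ≤ 55 ✓
20 4 15 1 7 → sum 47  ≤ 55 ✓
4 15 1 7 19 → sum 46  ≤ 55 ✓
15 1 7 19 7 → sum 49  ≤ 55 ✓
1 7 19 7 3 → sum 37  ≤ 55 ✓
7 19 7 3 6 → sum 42  ≤ 55 ✓
19 7 3 6 8 → sum 43  ≤ 55 ✓
7 3 6 8 11 → sum 35  ≤ 55 ✓
3 6 8 11 14 → sum 42  ≤ 55 ✓
6 8 11 14 16 → sum 55  ≤ 55 ✓
8 11 14 16 3 → sum 52  ≤ 55 ✓
11 14 16 3 14 → sum 58
14 16 3 14 8 → sum 55  ≤ 55 ✓
12 windows satisfy the condition.

12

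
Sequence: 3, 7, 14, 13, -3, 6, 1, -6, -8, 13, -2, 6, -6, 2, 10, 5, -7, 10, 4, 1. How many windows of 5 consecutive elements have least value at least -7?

11

[3, 7, 14, 13, -3] → min -3  ≥ -7 ✓
[7, 14, 13, -3, 6] → min -3  ≥ -7 ✓
[14, 13, -3, 6, 1] → min -3  ≥ -7 ✓
[13, -3, 6, 1, -6] → min -6  ≥ -7 ✓
[-3, 6, 1, -6, -8] → min -8
[6, 1, -6, -8, 13] → min -8
[1, -6, -8, 13, -2] → min -8
[-6, -8, 13, -2, 6] → min -8
[-8, 13, -2, 6, -6] → min -8
[13, -2, 6, -6, 2] → min -6  ≥ -7 ✓
[-2, 6, -6, 2, 10] → min -6  ≥ -7 ✓
[6, -6, 2, 10, 5] → min -6  ≥ -7 ✓
[-6, 2, 10, 5, -7] → min -7  ≥ -7 ✓
[2, 10, 5, -7, 10] → min -7  ≥ -7 ✓
[10, 5, -7, 10, 4] → min -7  ≥ -7 ✓
[5, -7, 10, 4, 1] → min -7  ≥ -7 ✓
11 windows satisfy the condition.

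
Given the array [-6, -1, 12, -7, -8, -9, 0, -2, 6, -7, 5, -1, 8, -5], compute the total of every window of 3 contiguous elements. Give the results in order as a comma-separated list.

-6 -1 12 → sum 5
-1 12 -7 → sum 4
12 -7 -8 → sum -3
-7 -8 -9 → sum -24
-8 -9 0 → sum -17
-9 0 -2 → sum -11
0 -2 6 → sum 4
-2 6 -7 → sum -3
6 -7 5 → sum 4
-7 5 -1 → sum -3
5 -1 8 → sum 12
-1 8 -5 → sum 2

5, 4, -3, -24, -17, -11, 4, -3, 4, -3, 12, 2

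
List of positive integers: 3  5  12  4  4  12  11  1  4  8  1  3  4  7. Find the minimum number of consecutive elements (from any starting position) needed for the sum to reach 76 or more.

add 3: running sum 3 < 76
add 5: running sum 8 < 76
add 12: running sum 20 < 76
add 4: running sum 24 < 76
add 4: running sum 28 < 76
add 12: running sum 40 < 76
add 11: running sum 51 < 76
add 1: running sum 52 < 76
add 4: running sum 56 < 76
add 8: running sum 64 < 76
add 1: running sum 65 < 76
add 3: running sum 68 < 76
add 4: running sum 72 < 76
end 13: [5, 12, 4, 4, 12, 11, 1, 4, 8, 1, 3, 4, 7] sum 76, len 13
Shortest qualifying length: 13.

13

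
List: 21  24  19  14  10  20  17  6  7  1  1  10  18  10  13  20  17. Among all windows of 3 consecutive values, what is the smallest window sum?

9

21 24 19 → sum 64
24 19 14 → sum 57
19 14 10 → sum 43
14 10 20 → sum 44
10 20 17 → sum 47
20 17 6 → sum 43
17 6 7 → sum 30
6 7 1 → sum 14
7 1 1 → sum 9
1 1 10 → sum 12
1 10 18 → sum 29
10 18 10 → sum 38
18 10 13 → sum 41
10 13 20 → sum 43
13 20 17 → sum 50
Smallest of these is 9.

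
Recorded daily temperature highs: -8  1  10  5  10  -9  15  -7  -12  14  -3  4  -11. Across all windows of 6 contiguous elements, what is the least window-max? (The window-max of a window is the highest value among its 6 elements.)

10

-8 1 10 5 10 -9 → max 10
1 10 5 10 -9 15 → max 15
10 5 10 -9 15 -7 → max 15
5 10 -9 15 -7 -12 → max 15
10 -9 15 -7 -12 14 → max 15
-9 15 -7 -12 14 -3 → max 15
15 -7 -12 14 -3 4 → max 15
-7 -12 14 -3 4 -11 → max 14
Least of these is 10.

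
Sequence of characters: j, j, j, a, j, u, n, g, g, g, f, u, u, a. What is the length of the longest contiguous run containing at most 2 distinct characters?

5

[j] 1 distinct, len 1
[j, j] 1 distinct, len 2
[j, j, j] 1 distinct, len 3
[j, j, j, a] 2 distinct, len 4
[j, j, j, a, j] 2 distinct, len 5
[j, u] 2 distinct, len 2
[u, n] 2 distinct, len 2
[n, g] 2 distinct, len 2
[n, g, g] 2 distinct, len 3
[n, g, g, g] 2 distinct, len 4
[g, g, g, f] 2 distinct, len 4
[f, u] 2 distinct, len 2
[f, u, u] 2 distinct, len 3
[u, u, a] 2 distinct, len 3
Longest length with ≤2 distinct: 5.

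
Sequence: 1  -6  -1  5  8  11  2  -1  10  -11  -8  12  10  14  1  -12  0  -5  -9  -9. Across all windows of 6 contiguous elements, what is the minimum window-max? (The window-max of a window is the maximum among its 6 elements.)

1 -6 -1 5 8 11 → max 11
-6 -1 5 8 11 2 → max 11
-1 5 8 11 2 -1 → max 11
5 8 11 2 -1 10 → max 11
8 11 2 -1 10 -11 → max 11
11 2 -1 10 -11 -8 → max 11
2 -1 10 -11 -8 12 → max 12
-1 10 -11 -8 12 10 → max 12
10 -11 -8 12 10 14 → max 14
-11 -8 12 10 14 1 → max 14
-8 12 10 14 1 -12 → max 14
12 10 14 1 -12 0 → max 14
10 14 1 -12 0 -5 → max 14
14 1 -12 0 -5 -9 → max 14
1 -12 0 -5 -9 -9 → max 1
Minimum of these is 1.

1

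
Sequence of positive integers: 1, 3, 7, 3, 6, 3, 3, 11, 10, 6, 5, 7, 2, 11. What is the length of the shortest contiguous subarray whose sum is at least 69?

12

Extend right; whenever the sum reaches 69, record the length and shrink from the left:
add 1: running sum 1 < 69
add 3: running sum 4 < 69
add 7: running sum 11 < 69
add 3: running sum 14 < 69
add 6: running sum 20 < 69
add 3: running sum 23 < 69
add 3: running sum 26 < 69
add 11: running sum 37 < 69
add 10: running sum 47 < 69
add 6: running sum 53 < 69
add 5: running sum 58 < 69
add 7: running sum 65 < 69
add 2: running sum 67 < 69
end 13: [7, 3, 6, 3, 3, 11, 10, 6, 5, 7, 2, 11] sum 74, len 12
Shortest qualifying length: 12.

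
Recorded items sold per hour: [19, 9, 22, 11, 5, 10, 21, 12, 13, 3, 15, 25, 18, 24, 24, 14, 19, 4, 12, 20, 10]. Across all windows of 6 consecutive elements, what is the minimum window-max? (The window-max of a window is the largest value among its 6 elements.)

20

19 9 22 11 5 10 → max 22
9 22 11 5 10 21 → max 22
22 11 5 10 21 12 → max 22
11 5 10 21 12 13 → max 21
5 10 21 12 13 3 → max 21
10 21 12 13 3 15 → max 21
21 12 13 3 15 25 → max 25
12 13 3 15 25 18 → max 25
13 3 15 25 18 24 → max 25
3 15 25 18 24 24 → max 25
15 25 18 24 24 14 → max 25
25 18 24 24 14 19 → max 25
18 24 24 14 19 4 → max 24
24 24 14 19 4 12 → max 24
24 14 19 4 12 20 → max 24
14 19 4 12 20 10 → max 20
Minimum of these is 20.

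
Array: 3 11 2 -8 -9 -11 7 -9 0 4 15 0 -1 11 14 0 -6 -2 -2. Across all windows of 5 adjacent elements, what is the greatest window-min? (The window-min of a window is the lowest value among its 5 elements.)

-1

Each size-5 window and its min:
(3, 11, 2, -8, -9) → min -9
(11, 2, -8, -9, -11) → min -11
(2, -8, -9, -11, 7) → min -11
(-8, -9, -11, 7, -9) → min -11
(-9, -11, 7, -9, 0) → min -11
(-11, 7, -9, 0, 4) → min -11
(7, -9, 0, 4, 15) → min -9
(-9, 0, 4, 15, 0) → min -9
(0, 4, 15, 0, -1) → min -1
(4, 15, 0, -1, 11) → min -1
(15, 0, -1, 11, 14) → min -1
(0, -1, 11, 14, 0) → min -1
(-1, 11, 14, 0, -6) → min -6
(11, 14, 0, -6, -2) → min -6
(14, 0, -6, -2, -2) → min -6
Greatest of these is -1.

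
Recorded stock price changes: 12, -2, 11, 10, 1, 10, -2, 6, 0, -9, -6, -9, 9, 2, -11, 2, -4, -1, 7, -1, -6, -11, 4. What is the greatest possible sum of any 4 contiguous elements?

Window sums for each of the 20 positions:
[12, -2, 11, 10] → sum 31
[-2, 11, 10, 1] → sum 20
[11, 10, 1, 10] → sum 32
[10, 1, 10, -2] → sum 19
[1, 10, -2, 6] → sum 15
[10, -2, 6, 0] → sum 14
[-2, 6, 0, -9] → sum -5
[6, 0, -9, -6] → sum -9
[0, -9, -6, -9] → sum -24
[-9, -6, -9, 9] → sum -15
[-6, -9, 9, 2] → sum -4
[-9, 9, 2, -11] → sum -9
[9, 2, -11, 2] → sum 2
[2, -11, 2, -4] → sum -11
[-11, 2, -4, -1] → sum -14
[2, -4, -1, 7] → sum 4
[-4, -1, 7, -1] → sum 1
[-1, 7, -1, -6] → sum -1
[7, -1, -6, -11] → sum -11
[-1, -6, -11, 4] → sum -14
Greatest of these is 32.

32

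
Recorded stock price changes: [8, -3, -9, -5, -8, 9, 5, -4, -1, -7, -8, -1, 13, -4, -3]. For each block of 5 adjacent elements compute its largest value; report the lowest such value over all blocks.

(8, -3, -9, -5, -8) → max 8
(-3, -9, -5, -8, 9) → max 9
(-9, -5, -8, 9, 5) → max 9
(-5, -8, 9, 5, -4) → max 9
(-8, 9, 5, -4, -1) → max 9
(9, 5, -4, -1, -7) → max 9
(5, -4, -1, -7, -8) → max 5
(-4, -1, -7, -8, -1) → max -1
(-1, -7, -8, -1, 13) → max 13
(-7, -8, -1, 13, -4) → max 13
(-8, -1, 13, -4, -3) → max 13
Lowest of these is -1.

-1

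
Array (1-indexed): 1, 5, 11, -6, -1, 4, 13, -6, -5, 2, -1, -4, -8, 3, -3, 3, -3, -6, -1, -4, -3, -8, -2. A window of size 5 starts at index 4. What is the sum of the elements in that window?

4

Elements at indices 4..8: -6, -1, 4, 13, -6
sum(-6, -1, 4, 13, -6) = 4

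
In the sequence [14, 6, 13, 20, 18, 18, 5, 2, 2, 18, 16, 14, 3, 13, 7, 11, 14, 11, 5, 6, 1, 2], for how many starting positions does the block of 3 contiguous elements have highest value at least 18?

8

[14, 6, 13] → max 14
[6, 13, 20] → max 20  ≥ 18 ✓
[13, 20, 18] → max 20  ≥ 18 ✓
[20, 18, 18] → max 20  ≥ 18 ✓
[18, 18, 5] → max 18  ≥ 18 ✓
[18, 5, 2] → max 18  ≥ 18 ✓
[5, 2, 2] → max 5
[2, 2, 18] → max 18  ≥ 18 ✓
[2, 18, 16] → max 18  ≥ 18 ✓
[18, 16, 14] → max 18  ≥ 18 ✓
[16, 14, 3] → max 16
[14, 3, 13] → max 14
[3, 13, 7] → max 13
[13, 7, 11] → max 13
[7, 11, 14] → max 14
[11, 14, 11] → max 14
[14, 11, 5] → max 14
[11, 5, 6] → max 11
[5, 6, 1] → max 6
[6, 1, 2] → max 6
8 windows satisfy the condition.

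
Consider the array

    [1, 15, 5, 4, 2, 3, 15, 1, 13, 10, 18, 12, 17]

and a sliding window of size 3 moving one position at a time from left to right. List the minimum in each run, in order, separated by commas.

Sliding a size-3 window across the 13 values:
1 15 5 → min 1
15 5 4 → min 4
5 4 2 → min 2
4 2 3 → min 2
2 3 15 → min 2
3 15 1 → min 1
15 1 13 → min 1
1 13 10 → min 1
13 10 18 → min 10
10 18 12 → min 10
18 12 17 → min 12

1, 4, 2, 2, 2, 1, 1, 1, 10, 10, 12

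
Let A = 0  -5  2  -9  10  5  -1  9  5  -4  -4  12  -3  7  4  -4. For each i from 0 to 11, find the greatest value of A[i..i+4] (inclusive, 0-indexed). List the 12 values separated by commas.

10, 10, 10, 10, 10, 9, 9, 12, 12, 12, 12, 12

0 -5 2 -9 10 → max 10
-5 2 -9 10 5 → max 10
2 -9 10 5 -1 → max 10
-9 10 5 -1 9 → max 10
10 5 -1 9 5 → max 10
5 -1 9 5 -4 → max 9
-1 9 5 -4 -4 → max 9
9 5 -4 -4 12 → max 12
5 -4 -4 12 -3 → max 12
-4 -4 12 -3 7 → max 12
-4 12 -3 7 4 → max 12
12 -3 7 4 -4 → max 12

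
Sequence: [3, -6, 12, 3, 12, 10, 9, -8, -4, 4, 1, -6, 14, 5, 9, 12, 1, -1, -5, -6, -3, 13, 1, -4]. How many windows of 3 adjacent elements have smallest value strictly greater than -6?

(3, -6, 12) → min -6
(-6, 12, 3) → min -6
(12, 3, 12) → min 3  > -6 ✓
(3, 12, 10) → min 3  > -6 ✓
(12, 10, 9) → min 9  > -6 ✓
(10, 9, -8) → min -8
(9, -8, -4) → min -8
(-8, -4, 4) → min -8
(-4, 4, 1) → min -4  > -6 ✓
(4, 1, -6) → min -6
(1, -6, 14) → min -6
(-6, 14, 5) → min -6
(14, 5, 9) → min 5  > -6 ✓
(5, 9, 12) → min 5  > -6 ✓
(9, 12, 1) → min 1  > -6 ✓
(12, 1, -1) → min -1  > -6 ✓
(1, -1, -5) → min -5  > -6 ✓
(-1, -5, -6) → min -6
(-5, -6, -3) → min -6
(-6, -3, 13) → min -6
(-3, 13, 1) → min -3  > -6 ✓
(13, 1, -4) → min -4  > -6 ✓
11 windows satisfy the condition.

11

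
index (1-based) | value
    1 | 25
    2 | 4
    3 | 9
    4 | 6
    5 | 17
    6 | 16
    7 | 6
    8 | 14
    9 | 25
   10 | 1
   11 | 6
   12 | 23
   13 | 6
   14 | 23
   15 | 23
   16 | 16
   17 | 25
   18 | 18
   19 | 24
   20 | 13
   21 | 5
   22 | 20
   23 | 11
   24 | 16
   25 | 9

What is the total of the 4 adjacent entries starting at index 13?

Elements at indices 13..16: 6, 23, 23, 16
sum(6, 23, 23, 16) = 68

68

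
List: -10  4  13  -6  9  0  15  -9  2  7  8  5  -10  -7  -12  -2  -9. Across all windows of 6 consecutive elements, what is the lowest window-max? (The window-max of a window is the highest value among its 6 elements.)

5

[-10, 4, 13, -6, 9, 0] → max 13
[4, 13, -6, 9, 0, 15] → max 15
[13, -6, 9, 0, 15, -9] → max 15
[-6, 9, 0, 15, -9, 2] → max 15
[9, 0, 15, -9, 2, 7] → max 15
[0, 15, -9, 2, 7, 8] → max 15
[15, -9, 2, 7, 8, 5] → max 15
[-9, 2, 7, 8, 5, -10] → max 8
[2, 7, 8, 5, -10, -7] → max 8
[7, 8, 5, -10, -7, -12] → max 8
[8, 5, -10, -7, -12, -2] → max 8
[5, -10, -7, -12, -2, -9] → max 5
Lowest of these is 5.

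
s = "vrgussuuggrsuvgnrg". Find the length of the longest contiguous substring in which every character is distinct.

6

add v: [v] len 1
add r: [v, r] len 2
add g: [v, r, g] len 3
add u: [v, r, g, u] len 4
add s: [v, r, g, u, s] len 5
add s (repeat s, move left end past it): [s] len 1
add u: [s, u] len 2
add u (repeat u, move left end past it): [u] len 1
add g: [u, g] len 2
add g (repeat g, move left end past it): [g] len 1
add r: [g, r] len 2
add s: [g, r, s] len 3
add u: [g, r, s, u] len 4
add v: [g, r, s, u, v] len 5
add g (repeat g, move left end past it): [r, s, u, v, g] len 5
add n: [r, s, u, v, g, n] len 6
add r (repeat r, move left end past it): [s, u, v, g, n, r] len 6
add g (repeat g, move left end past it): [n, r, g] len 3
Longest all-distinct length: 6.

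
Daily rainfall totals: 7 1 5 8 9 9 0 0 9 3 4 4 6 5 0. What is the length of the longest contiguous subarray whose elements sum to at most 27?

7

Extend to the right; shrink from the left whenever the sum exceeds 27:
[7] sum 7 len 1
[7, 1] sum 8 len 2
[7, 1, 5] sum 13 len 3
[7, 1, 5, 8] sum 21 len 4
[1, 5, 8, 9] sum 23 len 4
[8, 9, 9] sum 26 len 3
[8, 9, 9, 0] sum 26 len 4
[8, 9, 9, 0, 0] sum 26 len 5
[9, 9, 0, 0, 9] sum 27 len 5
[9, 0, 0, 9, 3] sum 21 len 5
[9, 0, 0, 9, 3, 4] sum 25 len 6
[0, 0, 9, 3, 4, 4] sum 20 len 6
[0, 0, 9, 3, 4, 4, 6] sum 26 len 7
[3, 4, 4, 6, 5] sum 22 len 5
[3, 4, 4, 6, 5, 0] sum 22 len 6
Longest length seen: 7.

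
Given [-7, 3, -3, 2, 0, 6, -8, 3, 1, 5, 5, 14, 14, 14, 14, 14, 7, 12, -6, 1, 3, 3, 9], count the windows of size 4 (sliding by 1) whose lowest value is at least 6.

(-7, 3, -3, 2) → min -7
(3, -3, 2, 0) → min -3
(-3, 2, 0, 6) → min -3
(2, 0, 6, -8) → min -8
(0, 6, -8, 3) → min -8
(6, -8, 3, 1) → min -8
(-8, 3, 1, 5) → min -8
(3, 1, 5, 5) → min 1
(1, 5, 5, 14) → min 1
(5, 5, 14, 14) → min 5
(5, 14, 14, 14) → min 5
(14, 14, 14, 14) → min 14  ≥ 6 ✓
(14, 14, 14, 14) → min 14  ≥ 6 ✓
(14, 14, 14, 7) → min 7  ≥ 6 ✓
(14, 14, 7, 12) → min 7  ≥ 6 ✓
(14, 7, 12, -6) → min -6
(7, 12, -6, 1) → min -6
(12, -6, 1, 3) → min -6
(-6, 1, 3, 3) → min -6
(1, 3, 3, 9) → min 1
4 windows satisfy the condition.

4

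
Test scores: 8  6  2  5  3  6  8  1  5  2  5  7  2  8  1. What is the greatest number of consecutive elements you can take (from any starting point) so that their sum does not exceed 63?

14

Extend to the right; shrink from the left whenever the sum exceeds 63:
add 8: [8] sum 8, len 1
add 6: [8, 6] sum 14, len 2
add 2: [8, 6, 2] sum 16, len 3
add 5: [8, 6, 2, 5] sum 21, len 4
add 3: [8, 6, 2, 5, 3] sum 24, len 5
add 6: [8, 6, 2, 5, 3, 6] sum 30, len 6
add 8: [8, 6, 2, 5, 3, 6, 8] sum 38, len 7
add 1: [8, 6, 2, 5, 3, 6, 8, 1] sum 39, len 8
add 5: [8, 6, 2, 5, 3, 6, 8, 1, 5] sum 44, len 9
add 2: [8, 6, 2, 5, 3, 6, 8, 1, 5, 2] sum 46, len 10
add 5: [8, 6, 2, 5, 3, 6, 8, 1, 5, 2, 5] sum 51, len 11
add 7: [8, 6, 2, 5, 3, 6, 8, 1, 5, 2, 5, 7] sum 58, len 12
add 2: [8, 6, 2, 5, 3, 6, 8, 1, 5, 2, 5, 7, 2] sum 60, len 13
add 8: [6, 2, 5, 3, 6, 8, 1, 5, 2, 5, 7, 2, 8] sum 60, len 13
add 1: [6, 2, 5, 3, 6, 8, 1, 5, 2, 5, 7, 2, 8, 1] sum 61, len 14
Longest length seen: 14.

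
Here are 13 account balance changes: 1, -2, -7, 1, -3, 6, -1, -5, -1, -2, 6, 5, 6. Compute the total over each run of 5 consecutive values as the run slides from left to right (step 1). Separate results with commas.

1 -2 -7 1 -3 → sum -10
-2 -7 1 -3 6 → sum -5
-7 1 -3 6 -1 → sum -4
1 -3 6 -1 -5 → sum -2
-3 6 -1 -5 -1 → sum -4
6 -1 -5 -1 -2 → sum -3
-1 -5 -1 -2 6 → sum -3
-5 -1 -2 6 5 → sum 3
-1 -2 6 5 6 → sum 14

-10, -5, -4, -2, -4, -3, -3, 3, 14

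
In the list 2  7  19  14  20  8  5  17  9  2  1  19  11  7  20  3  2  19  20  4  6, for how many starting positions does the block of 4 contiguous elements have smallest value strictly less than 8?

17

2 7 19 14 → min 2  < 8 ✓
7 19 14 20 → min 7  < 8 ✓
19 14 20 8 → min 8
14 20 8 5 → min 5  < 8 ✓
20 8 5 17 → min 5  < 8 ✓
8 5 17 9 → min 5  < 8 ✓
5 17 9 2 → min 2  < 8 ✓
17 9 2 1 → min 1  < 8 ✓
9 2 1 19 → min 1  < 8 ✓
2 1 19 11 → min 1  < 8 ✓
1 19 11 7 → min 1  < 8 ✓
19 11 7 20 → min 7  < 8 ✓
11 7 20 3 → min 3  < 8 ✓
7 20 3 2 → min 2  < 8 ✓
20 3 2 19 → min 2  < 8 ✓
3 2 19 20 → min 2  < 8 ✓
2 19 20 4 → min 2  < 8 ✓
19 20 4 6 → min 4  < 8 ✓
17 windows satisfy the condition.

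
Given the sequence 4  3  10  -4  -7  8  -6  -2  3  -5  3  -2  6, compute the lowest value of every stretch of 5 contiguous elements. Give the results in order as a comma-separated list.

Sliding a size-5 window across the 13 values:
(4, 3, 10, -4, -7) → min -7
(3, 10, -4, -7, 8) → min -7
(10, -4, -7, 8, -6) → min -7
(-4, -7, 8, -6, -2) → min -7
(-7, 8, -6, -2, 3) → min -7
(8, -6, -2, 3, -5) → min -6
(-6, -2, 3, -5, 3) → min -6
(-2, 3, -5, 3, -2) → min -5
(3, -5, 3, -2, 6) → min -5

-7, -7, -7, -7, -7, -6, -6, -5, -5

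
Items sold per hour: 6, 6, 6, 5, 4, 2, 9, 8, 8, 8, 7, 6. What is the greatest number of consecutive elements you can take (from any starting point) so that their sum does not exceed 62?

Extend to the right; shrink from the left whenever the sum exceeds 62:
→ 6: sum 6, len 1
→ 6: sum 12, len 2
→ 6: sum 18, len 3
→ 5: sum 23, len 4
→ 4: sum 27, len 5
→ 2: sum 29, len 6
→ 9: sum 38, len 7
→ 8: sum 46, len 8
→ 8: sum 54, len 9
→ 8: sum 62, len 10
→ 7 (dropped 6, 6): sum 57, len 9
→ 6 (dropped 6): sum 57, len 9
Longest length seen: 10.

10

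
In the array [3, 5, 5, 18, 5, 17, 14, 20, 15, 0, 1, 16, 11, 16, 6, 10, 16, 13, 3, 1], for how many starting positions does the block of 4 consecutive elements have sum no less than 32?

15

3 5 5 18 → sum 31
5 5 18 5 → sum 33  ≥ 32 ✓
5 18 5 17 → sum 45  ≥ 32 ✓
18 5 17 14 → sum 54  ≥ 32 ✓
5 17 14 20 → sum 56  ≥ 32 ✓
17 14 20 15 → sum 66  ≥ 32 ✓
14 20 15 0 → sum 49  ≥ 32 ✓
20 15 0 1 → sum 36  ≥ 32 ✓
15 0 1 16 → sum 32  ≥ 32 ✓
0 1 16 11 → sum 28
1 16 11 16 → sum 44  ≥ 32 ✓
16 11 16 6 → sum 49  ≥ 32 ✓
11 16 6 10 → sum 43  ≥ 32 ✓
16 6 10 16 → sum 48  ≥ 32 ✓
6 10 16 13 → sum 45  ≥ 32 ✓
10 16 13 3 → sum 42  ≥ 32 ✓
16 13 3 1 → sum 33  ≥ 32 ✓
15 windows satisfy the condition.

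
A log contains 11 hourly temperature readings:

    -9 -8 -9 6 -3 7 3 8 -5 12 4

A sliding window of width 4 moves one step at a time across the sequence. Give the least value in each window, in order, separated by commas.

-9, -9, -9, -3, -3, -5, -5, -5

Sliding a size-4 window across the 11 values:
-9 -8 -9 6 → min -9
-8 -9 6 -3 → min -9
-9 6 -3 7 → min -9
6 -3 7 3 → min -3
-3 7 3 8 → min -3
7 3 8 -5 → min -5
3 8 -5 12 → min -5
8 -5 12 4 → min -5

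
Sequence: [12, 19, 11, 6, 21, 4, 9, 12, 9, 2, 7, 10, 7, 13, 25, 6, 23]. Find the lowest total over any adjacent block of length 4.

26

12 19 11 6 → sum 48
19 11 6 21 → sum 57
11 6 21 4 → sum 42
6 21 4 9 → sum 40
21 4 9 12 → sum 46
4 9 12 9 → sum 34
9 12 9 2 → sum 32
12 9 2 7 → sum 30
9 2 7 10 → sum 28
2 7 10 7 → sum 26
7 10 7 13 → sum 37
10 7 13 25 → sum 55
7 13 25 6 → sum 51
13 25 6 23 → sum 67
Lowest of these is 26.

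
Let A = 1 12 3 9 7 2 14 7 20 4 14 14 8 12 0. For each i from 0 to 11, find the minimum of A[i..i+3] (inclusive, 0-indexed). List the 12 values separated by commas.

1, 3, 2, 2, 2, 2, 4, 4, 4, 4, 8, 0

1 12 3 9 → min 1
12 3 9 7 → min 3
3 9 7 2 → min 2
9 7 2 14 → min 2
7 2 14 7 → min 2
2 14 7 20 → min 2
14 7 20 4 → min 4
7 20 4 14 → min 4
20 4 14 14 → min 4
4 14 14 8 → min 4
14 14 8 12 → min 8
14 8 12 0 → min 0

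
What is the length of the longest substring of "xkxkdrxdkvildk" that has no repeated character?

add x: [x] len 1
add k: [x, k] len 2
add x (repeat x, move left end past it): [k, x] len 2
add k (repeat k, move left end past it): [x, k] len 2
add d: [x, k, d] len 3
add r: [x, k, d, r] len 4
add x (repeat x, move left end past it): [k, d, r, x] len 4
add d (repeat d, move left end past it): [r, x, d] len 3
add k: [r, x, d, k] len 4
add v: [r, x, d, k, v] len 5
add i: [r, x, d, k, v, i] len 6
add l: [r, x, d, k, v, i, l] len 7
add d (repeat d, move left end past it): [k, v, i, l, d] len 5
add k (repeat k, move left end past it): [v, i, l, d, k] len 5
Longest all-distinct length: 7.

7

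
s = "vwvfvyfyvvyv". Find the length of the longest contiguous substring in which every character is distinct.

3

add v: [v] len 1
add w: [v, w] len 2
add v (repeat v, move left end past it): [w, v] len 2
add f: [w, v, f] len 3
add v (repeat v, move left end past it): [f, v] len 2
add y: [f, v, y] len 3
add f (repeat f, move left end past it): [v, y, f] len 3
add y (repeat y, move left end past it): [f, y] len 2
add v: [f, y, v] len 3
add v (repeat v, move left end past it): [v] len 1
add y: [v, y] len 2
add v (repeat v, move left end past it): [y, v] len 2
Longest all-distinct length: 3.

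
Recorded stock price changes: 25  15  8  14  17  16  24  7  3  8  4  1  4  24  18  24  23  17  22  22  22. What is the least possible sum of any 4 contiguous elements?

16

[25, 15, 8, 14] → sum 62
[15, 8, 14, 17] → sum 54
[8, 14, 17, 16] → sum 55
[14, 17, 16, 24] → sum 71
[17, 16, 24, 7] → sum 64
[16, 24, 7, 3] → sum 50
[24, 7, 3, 8] → sum 42
[7, 3, 8, 4] → sum 22
[3, 8, 4, 1] → sum 16
[8, 4, 1, 4] → sum 17
[4, 1, 4, 24] → sum 33
[1, 4, 24, 18] → sum 47
[4, 24, 18, 24] → sum 70
[24, 18, 24, 23] → sum 89
[18, 24, 23, 17] → sum 82
[24, 23, 17, 22] → sum 86
[23, 17, 22, 22] → sum 84
[17, 22, 22, 22] → sum 83
Least of these is 16.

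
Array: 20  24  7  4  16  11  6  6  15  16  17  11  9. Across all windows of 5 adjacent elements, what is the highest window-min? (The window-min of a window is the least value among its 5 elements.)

9

[20, 24, 7, 4, 16] → min 4
[24, 7, 4, 16, 11] → min 4
[7, 4, 16, 11, 6] → min 4
[4, 16, 11, 6, 6] → min 4
[16, 11, 6, 6, 15] → min 6
[11, 6, 6, 15, 16] → min 6
[6, 6, 15, 16, 17] → min 6
[6, 15, 16, 17, 11] → min 6
[15, 16, 17, 11, 9] → min 9
Highest of these is 9.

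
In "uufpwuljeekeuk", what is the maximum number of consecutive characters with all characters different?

[u] len 1
[u] len 1
[u, f] len 2
[u, f, p] len 3
[u, f, p, w] len 4
[f, p, w, u] len 4
[f, p, w, u, l] len 5
[f, p, w, u, l, j] len 6
[f, p, w, u, l, j, e] len 7
[e] len 1
[e, k] len 2
[k, e] len 2
[k, e, u] len 3
[e, u, k] len 3
Longest all-distinct length: 7.

7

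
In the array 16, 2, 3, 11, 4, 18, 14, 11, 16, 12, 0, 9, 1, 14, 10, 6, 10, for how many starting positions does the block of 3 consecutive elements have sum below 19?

16 2 3 → sum 21
2 3 11 → sum 16  < 19 ✓
3 11 4 → sum 18  < 19 ✓
11 4 18 → sum 33
4 18 14 → sum 36
18 14 11 → sum 43
14 11 16 → sum 41
11 16 12 → sum 39
16 12 0 → sum 28
12 0 9 → sum 21
0 9 1 → sum 10  < 19 ✓
9 1 14 → sum 24
1 14 10 → sum 25
14 10 6 → sum 30
10 6 10 → sum 26
3 windows satisfy the condition.

3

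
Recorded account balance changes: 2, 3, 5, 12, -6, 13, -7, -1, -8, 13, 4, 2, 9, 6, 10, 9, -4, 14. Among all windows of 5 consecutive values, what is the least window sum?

[2, 3, 5, 12, -6] → sum 16
[3, 5, 12, -6, 13] → sum 27
[5, 12, -6, 13, -7] → sum 17
[12, -6, 13, -7, -1] → sum 11
[-6, 13, -7, -1, -8] → sum -9
[13, -7, -1, -8, 13] → sum 10
[-7, -1, -8, 13, 4] → sum 1
[-1, -8, 13, 4, 2] → sum 10
[-8, 13, 4, 2, 9] → sum 20
[13, 4, 2, 9, 6] → sum 34
[4, 2, 9, 6, 10] → sum 31
[2, 9, 6, 10, 9] → sum 36
[9, 6, 10, 9, -4] → sum 30
[6, 10, 9, -4, 14] → sum 35
Least of these is -9.

-9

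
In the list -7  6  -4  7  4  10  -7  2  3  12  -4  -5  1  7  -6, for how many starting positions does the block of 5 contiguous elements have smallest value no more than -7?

[-7, 6, -4, 7, 4] → min -7  ≤ -7 ✓
[6, -4, 7, 4, 10] → min -4
[-4, 7, 4, 10, -7] → min -7  ≤ -7 ✓
[7, 4, 10, -7, 2] → min -7  ≤ -7 ✓
[4, 10, -7, 2, 3] → min -7  ≤ -7 ✓
[10, -7, 2, 3, 12] → min -7  ≤ -7 ✓
[-7, 2, 3, 12, -4] → min -7  ≤ -7 ✓
[2, 3, 12, -4, -5] → min -5
[3, 12, -4, -5, 1] → min -5
[12, -4, -5, 1, 7] → min -5
[-4, -5, 1, 7, -6] → min -6
6 windows satisfy the condition.

6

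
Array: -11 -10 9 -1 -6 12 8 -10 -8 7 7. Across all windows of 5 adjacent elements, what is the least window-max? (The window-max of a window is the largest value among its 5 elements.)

Each size-5 window and its max:
[-11, -10, 9, -1, -6] → max 9
[-10, 9, -1, -6, 12] → max 12
[9, -1, -6, 12, 8] → max 12
[-1, -6, 12, 8, -10] → max 12
[-6, 12, 8, -10, -8] → max 12
[12, 8, -10, -8, 7] → max 12
[8, -10, -8, 7, 7] → max 8
Least of these is 8.

8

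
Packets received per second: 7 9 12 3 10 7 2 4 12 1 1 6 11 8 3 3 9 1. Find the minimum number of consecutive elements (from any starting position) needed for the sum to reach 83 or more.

Extend right; whenever the sum reaches 83, record the length and shrink from the left:
add 7: running sum 7 < 83
add 9: running sum 16 < 83
add 12: running sum 28 < 83
add 3: running sum 31 < 83
add 10: running sum 41 < 83
add 7: running sum 48 < 83
add 2: running sum 50 < 83
add 4: running sum 54 < 83
add 12: running sum 66 < 83
add 1: running sum 67 < 83
add 1: running sum 68 < 83
add 6: running sum 74 < 83
add 11: shortest ending here [7, 9, 12, 3, 10, 7, 2, 4, 12, 1, 1, 6, 11] sum 85, len 13
add 8: shortest ending here [9, 12, 3, 10, 7, 2, 4, 12, 1, 1, 6, 11, 8] sum 86, len 13
add 3: shortest ending here [9, 12, 3, 10, 7, 2, 4, 12, 1, 1, 6, 11, 8, 3] sum 89, len 14
add 3: shortest ending here [12, 3, 10, 7, 2, 4, 12, 1, 1, 6, 11, 8, 3, 3] sum 83, len 14
add 9: shortest ending here [12, 3, 10, 7, 2, 4, 12, 1, 1, 6, 11, 8, 3, 3, 9] sum 92, len 15
add 1: shortest ending here [12, 3, 10, 7, 2, 4, 12, 1, 1, 6, 11, 8, 3, 3, 9, 1] sum 93, len 16
Shortest qualifying length: 13.

13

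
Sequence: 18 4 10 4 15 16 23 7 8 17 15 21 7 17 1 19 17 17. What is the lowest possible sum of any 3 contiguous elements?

Window sums for each of the 16 positions:
[18, 4, 10] → sum 32
[4, 10, 4] → sum 18
[10, 4, 15] → sum 29
[4, 15, 16] → sum 35
[15, 16, 23] → sum 54
[16, 23, 7] → sum 46
[23, 7, 8] → sum 38
[7, 8, 17] → sum 32
[8, 17, 15] → sum 40
[17, 15, 21] → sum 53
[15, 21, 7] → sum 43
[21, 7, 17] → sum 45
[7, 17, 1] → sum 25
[17, 1, 19] → sum 37
[1, 19, 17] → sum 37
[19, 17, 17] → sum 53
Lowest of these is 18.

18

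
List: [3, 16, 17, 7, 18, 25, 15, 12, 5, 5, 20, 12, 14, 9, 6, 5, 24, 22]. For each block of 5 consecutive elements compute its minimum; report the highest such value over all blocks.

7

[3, 16, 17, 7, 18] → min 3
[16, 17, 7, 18, 25] → min 7
[17, 7, 18, 25, 15] → min 7
[7, 18, 25, 15, 12] → min 7
[18, 25, 15, 12, 5] → min 5
[25, 15, 12, 5, 5] → min 5
[15, 12, 5, 5, 20] → min 5
[12, 5, 5, 20, 12] → min 5
[5, 5, 20, 12, 14] → min 5
[5, 20, 12, 14, 9] → min 5
[20, 12, 14, 9, 6] → min 6
[12, 14, 9, 6, 5] → min 5
[14, 9, 6, 5, 24] → min 5
[9, 6, 5, 24, 22] → min 5
Highest of these is 7.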